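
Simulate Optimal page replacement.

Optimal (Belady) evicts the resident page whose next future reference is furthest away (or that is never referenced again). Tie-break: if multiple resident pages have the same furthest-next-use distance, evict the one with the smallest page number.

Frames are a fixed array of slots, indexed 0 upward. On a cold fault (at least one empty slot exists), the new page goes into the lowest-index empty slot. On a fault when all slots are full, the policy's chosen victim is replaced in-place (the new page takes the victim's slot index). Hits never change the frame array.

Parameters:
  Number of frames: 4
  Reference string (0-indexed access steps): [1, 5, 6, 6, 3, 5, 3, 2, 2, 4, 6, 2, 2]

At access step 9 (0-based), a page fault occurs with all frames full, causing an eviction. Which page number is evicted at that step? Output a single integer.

Answer: 3

Derivation:
Step 0: ref 1 -> FAULT, frames=[1,-,-,-]
Step 1: ref 5 -> FAULT, frames=[1,5,-,-]
Step 2: ref 6 -> FAULT, frames=[1,5,6,-]
Step 3: ref 6 -> HIT, frames=[1,5,6,-]
Step 4: ref 3 -> FAULT, frames=[1,5,6,3]
Step 5: ref 5 -> HIT, frames=[1,5,6,3]
Step 6: ref 3 -> HIT, frames=[1,5,6,3]
Step 7: ref 2 -> FAULT, evict 1, frames=[2,5,6,3]
Step 8: ref 2 -> HIT, frames=[2,5,6,3]
Step 9: ref 4 -> FAULT, evict 3, frames=[2,5,6,4]
At step 9: evicted page 3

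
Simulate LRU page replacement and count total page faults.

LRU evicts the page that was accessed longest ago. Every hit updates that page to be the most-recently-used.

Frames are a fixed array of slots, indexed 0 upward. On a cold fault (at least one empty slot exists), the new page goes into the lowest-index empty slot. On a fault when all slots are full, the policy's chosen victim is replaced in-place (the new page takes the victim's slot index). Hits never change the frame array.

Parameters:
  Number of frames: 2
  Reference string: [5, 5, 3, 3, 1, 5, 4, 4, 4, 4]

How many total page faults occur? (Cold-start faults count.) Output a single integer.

Step 0: ref 5 → FAULT, frames=[5,-]
Step 1: ref 5 → HIT, frames=[5,-]
Step 2: ref 3 → FAULT, frames=[5,3]
Step 3: ref 3 → HIT, frames=[5,3]
Step 4: ref 1 → FAULT (evict 5), frames=[1,3]
Step 5: ref 5 → FAULT (evict 3), frames=[1,5]
Step 6: ref 4 → FAULT (evict 1), frames=[4,5]
Step 7: ref 4 → HIT, frames=[4,5]
Step 8: ref 4 → HIT, frames=[4,5]
Step 9: ref 4 → HIT, frames=[4,5]
Total faults: 5

Answer: 5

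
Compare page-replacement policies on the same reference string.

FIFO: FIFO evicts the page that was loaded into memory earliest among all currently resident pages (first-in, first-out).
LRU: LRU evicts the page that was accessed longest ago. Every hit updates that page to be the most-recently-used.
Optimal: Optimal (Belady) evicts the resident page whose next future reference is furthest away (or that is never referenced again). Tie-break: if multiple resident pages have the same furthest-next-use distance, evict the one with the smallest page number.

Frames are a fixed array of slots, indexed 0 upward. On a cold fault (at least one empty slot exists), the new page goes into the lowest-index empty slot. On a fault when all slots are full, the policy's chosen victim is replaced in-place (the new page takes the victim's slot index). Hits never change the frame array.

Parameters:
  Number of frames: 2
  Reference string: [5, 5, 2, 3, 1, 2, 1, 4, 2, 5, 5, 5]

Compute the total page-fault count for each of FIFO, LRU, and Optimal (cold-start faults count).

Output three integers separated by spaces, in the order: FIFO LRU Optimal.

Answer: 7 8 6

Derivation:
--- FIFO ---
  step 0: ref 5 -> FAULT, frames=[5,-] (faults so far: 1)
  step 1: ref 5 -> HIT, frames=[5,-] (faults so far: 1)
  step 2: ref 2 -> FAULT, frames=[5,2] (faults so far: 2)
  step 3: ref 3 -> FAULT, evict 5, frames=[3,2] (faults so far: 3)
  step 4: ref 1 -> FAULT, evict 2, frames=[3,1] (faults so far: 4)
  step 5: ref 2 -> FAULT, evict 3, frames=[2,1] (faults so far: 5)
  step 6: ref 1 -> HIT, frames=[2,1] (faults so far: 5)
  step 7: ref 4 -> FAULT, evict 1, frames=[2,4] (faults so far: 6)
  step 8: ref 2 -> HIT, frames=[2,4] (faults so far: 6)
  step 9: ref 5 -> FAULT, evict 2, frames=[5,4] (faults so far: 7)
  step 10: ref 5 -> HIT, frames=[5,4] (faults so far: 7)
  step 11: ref 5 -> HIT, frames=[5,4] (faults so far: 7)
  FIFO total faults: 7
--- LRU ---
  step 0: ref 5 -> FAULT, frames=[5,-] (faults so far: 1)
  step 1: ref 5 -> HIT, frames=[5,-] (faults so far: 1)
  step 2: ref 2 -> FAULT, frames=[5,2] (faults so far: 2)
  step 3: ref 3 -> FAULT, evict 5, frames=[3,2] (faults so far: 3)
  step 4: ref 1 -> FAULT, evict 2, frames=[3,1] (faults so far: 4)
  step 5: ref 2 -> FAULT, evict 3, frames=[2,1] (faults so far: 5)
  step 6: ref 1 -> HIT, frames=[2,1] (faults so far: 5)
  step 7: ref 4 -> FAULT, evict 2, frames=[4,1] (faults so far: 6)
  step 8: ref 2 -> FAULT, evict 1, frames=[4,2] (faults so far: 7)
  step 9: ref 5 -> FAULT, evict 4, frames=[5,2] (faults so far: 8)
  step 10: ref 5 -> HIT, frames=[5,2] (faults so far: 8)
  step 11: ref 5 -> HIT, frames=[5,2] (faults so far: 8)
  LRU total faults: 8
--- Optimal ---
  step 0: ref 5 -> FAULT, frames=[5,-] (faults so far: 1)
  step 1: ref 5 -> HIT, frames=[5,-] (faults so far: 1)
  step 2: ref 2 -> FAULT, frames=[5,2] (faults so far: 2)
  step 3: ref 3 -> FAULT, evict 5, frames=[3,2] (faults so far: 3)
  step 4: ref 1 -> FAULT, evict 3, frames=[1,2] (faults so far: 4)
  step 5: ref 2 -> HIT, frames=[1,2] (faults so far: 4)
  step 6: ref 1 -> HIT, frames=[1,2] (faults so far: 4)
  step 7: ref 4 -> FAULT, evict 1, frames=[4,2] (faults so far: 5)
  step 8: ref 2 -> HIT, frames=[4,2] (faults so far: 5)
  step 9: ref 5 -> FAULT, evict 2, frames=[4,5] (faults so far: 6)
  step 10: ref 5 -> HIT, frames=[4,5] (faults so far: 6)
  step 11: ref 5 -> HIT, frames=[4,5] (faults so far: 6)
  Optimal total faults: 6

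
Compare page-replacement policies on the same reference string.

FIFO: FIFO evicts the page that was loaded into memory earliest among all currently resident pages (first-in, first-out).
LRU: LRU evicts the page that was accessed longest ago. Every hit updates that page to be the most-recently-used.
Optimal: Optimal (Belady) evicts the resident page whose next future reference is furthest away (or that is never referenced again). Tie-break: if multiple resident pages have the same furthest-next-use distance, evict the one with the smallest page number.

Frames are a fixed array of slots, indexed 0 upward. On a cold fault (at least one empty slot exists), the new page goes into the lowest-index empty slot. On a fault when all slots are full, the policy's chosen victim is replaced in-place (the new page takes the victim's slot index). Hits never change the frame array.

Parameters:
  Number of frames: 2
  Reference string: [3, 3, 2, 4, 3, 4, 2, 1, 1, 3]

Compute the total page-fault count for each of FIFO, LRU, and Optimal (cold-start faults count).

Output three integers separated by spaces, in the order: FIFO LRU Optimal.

Answer: 7 7 5

Derivation:
--- FIFO ---
  step 0: ref 3 -> FAULT, frames=[3,-] (faults so far: 1)
  step 1: ref 3 -> HIT, frames=[3,-] (faults so far: 1)
  step 2: ref 2 -> FAULT, frames=[3,2] (faults so far: 2)
  step 3: ref 4 -> FAULT, evict 3, frames=[4,2] (faults so far: 3)
  step 4: ref 3 -> FAULT, evict 2, frames=[4,3] (faults so far: 4)
  step 5: ref 4 -> HIT, frames=[4,3] (faults so far: 4)
  step 6: ref 2 -> FAULT, evict 4, frames=[2,3] (faults so far: 5)
  step 7: ref 1 -> FAULT, evict 3, frames=[2,1] (faults so far: 6)
  step 8: ref 1 -> HIT, frames=[2,1] (faults so far: 6)
  step 9: ref 3 -> FAULT, evict 2, frames=[3,1] (faults so far: 7)
  FIFO total faults: 7
--- LRU ---
  step 0: ref 3 -> FAULT, frames=[3,-] (faults so far: 1)
  step 1: ref 3 -> HIT, frames=[3,-] (faults so far: 1)
  step 2: ref 2 -> FAULT, frames=[3,2] (faults so far: 2)
  step 3: ref 4 -> FAULT, evict 3, frames=[4,2] (faults so far: 3)
  step 4: ref 3 -> FAULT, evict 2, frames=[4,3] (faults so far: 4)
  step 5: ref 4 -> HIT, frames=[4,3] (faults so far: 4)
  step 6: ref 2 -> FAULT, evict 3, frames=[4,2] (faults so far: 5)
  step 7: ref 1 -> FAULT, evict 4, frames=[1,2] (faults so far: 6)
  step 8: ref 1 -> HIT, frames=[1,2] (faults so far: 6)
  step 9: ref 3 -> FAULT, evict 2, frames=[1,3] (faults so far: 7)
  LRU total faults: 7
--- Optimal ---
  step 0: ref 3 -> FAULT, frames=[3,-] (faults so far: 1)
  step 1: ref 3 -> HIT, frames=[3,-] (faults so far: 1)
  step 2: ref 2 -> FAULT, frames=[3,2] (faults so far: 2)
  step 3: ref 4 -> FAULT, evict 2, frames=[3,4] (faults so far: 3)
  step 4: ref 3 -> HIT, frames=[3,4] (faults so far: 3)
  step 5: ref 4 -> HIT, frames=[3,4] (faults so far: 3)
  step 6: ref 2 -> FAULT, evict 4, frames=[3,2] (faults so far: 4)
  step 7: ref 1 -> FAULT, evict 2, frames=[3,1] (faults so far: 5)
  step 8: ref 1 -> HIT, frames=[3,1] (faults so far: 5)
  step 9: ref 3 -> HIT, frames=[3,1] (faults so far: 5)
  Optimal total faults: 5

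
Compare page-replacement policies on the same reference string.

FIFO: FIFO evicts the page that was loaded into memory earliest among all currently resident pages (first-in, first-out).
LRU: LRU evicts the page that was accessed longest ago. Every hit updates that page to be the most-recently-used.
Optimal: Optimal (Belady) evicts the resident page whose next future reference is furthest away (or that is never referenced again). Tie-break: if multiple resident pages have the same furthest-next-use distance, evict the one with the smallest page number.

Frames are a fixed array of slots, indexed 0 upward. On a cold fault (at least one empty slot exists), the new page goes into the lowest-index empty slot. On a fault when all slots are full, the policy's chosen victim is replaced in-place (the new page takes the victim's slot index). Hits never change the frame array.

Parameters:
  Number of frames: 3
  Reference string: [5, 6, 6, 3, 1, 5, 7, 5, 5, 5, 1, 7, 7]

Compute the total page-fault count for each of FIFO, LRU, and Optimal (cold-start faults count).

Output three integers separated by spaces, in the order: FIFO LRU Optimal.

--- FIFO ---
  step 0: ref 5 -> FAULT, frames=[5,-,-] (faults so far: 1)
  step 1: ref 6 -> FAULT, frames=[5,6,-] (faults so far: 2)
  step 2: ref 6 -> HIT, frames=[5,6,-] (faults so far: 2)
  step 3: ref 3 -> FAULT, frames=[5,6,3] (faults so far: 3)
  step 4: ref 1 -> FAULT, evict 5, frames=[1,6,3] (faults so far: 4)
  step 5: ref 5 -> FAULT, evict 6, frames=[1,5,3] (faults so far: 5)
  step 6: ref 7 -> FAULT, evict 3, frames=[1,5,7] (faults so far: 6)
  step 7: ref 5 -> HIT, frames=[1,5,7] (faults so far: 6)
  step 8: ref 5 -> HIT, frames=[1,5,7] (faults so far: 6)
  step 9: ref 5 -> HIT, frames=[1,5,7] (faults so far: 6)
  step 10: ref 1 -> HIT, frames=[1,5,7] (faults so far: 6)
  step 11: ref 7 -> HIT, frames=[1,5,7] (faults so far: 6)
  step 12: ref 7 -> HIT, frames=[1,5,7] (faults so far: 6)
  FIFO total faults: 6
--- LRU ---
  step 0: ref 5 -> FAULT, frames=[5,-,-] (faults so far: 1)
  step 1: ref 6 -> FAULT, frames=[5,6,-] (faults so far: 2)
  step 2: ref 6 -> HIT, frames=[5,6,-] (faults so far: 2)
  step 3: ref 3 -> FAULT, frames=[5,6,3] (faults so far: 3)
  step 4: ref 1 -> FAULT, evict 5, frames=[1,6,3] (faults so far: 4)
  step 5: ref 5 -> FAULT, evict 6, frames=[1,5,3] (faults so far: 5)
  step 6: ref 7 -> FAULT, evict 3, frames=[1,5,7] (faults so far: 6)
  step 7: ref 5 -> HIT, frames=[1,5,7] (faults so far: 6)
  step 8: ref 5 -> HIT, frames=[1,5,7] (faults so far: 6)
  step 9: ref 5 -> HIT, frames=[1,5,7] (faults so far: 6)
  step 10: ref 1 -> HIT, frames=[1,5,7] (faults so far: 6)
  step 11: ref 7 -> HIT, frames=[1,5,7] (faults so far: 6)
  step 12: ref 7 -> HIT, frames=[1,5,7] (faults so far: 6)
  LRU total faults: 6
--- Optimal ---
  step 0: ref 5 -> FAULT, frames=[5,-,-] (faults so far: 1)
  step 1: ref 6 -> FAULT, frames=[5,6,-] (faults so far: 2)
  step 2: ref 6 -> HIT, frames=[5,6,-] (faults so far: 2)
  step 3: ref 3 -> FAULT, frames=[5,6,3] (faults so far: 3)
  step 4: ref 1 -> FAULT, evict 3, frames=[5,6,1] (faults so far: 4)
  step 5: ref 5 -> HIT, frames=[5,6,1] (faults so far: 4)
  step 6: ref 7 -> FAULT, evict 6, frames=[5,7,1] (faults so far: 5)
  step 7: ref 5 -> HIT, frames=[5,7,1] (faults so far: 5)
  step 8: ref 5 -> HIT, frames=[5,7,1] (faults so far: 5)
  step 9: ref 5 -> HIT, frames=[5,7,1] (faults so far: 5)
  step 10: ref 1 -> HIT, frames=[5,7,1] (faults so far: 5)
  step 11: ref 7 -> HIT, frames=[5,7,1] (faults so far: 5)
  step 12: ref 7 -> HIT, frames=[5,7,1] (faults so far: 5)
  Optimal total faults: 5

Answer: 6 6 5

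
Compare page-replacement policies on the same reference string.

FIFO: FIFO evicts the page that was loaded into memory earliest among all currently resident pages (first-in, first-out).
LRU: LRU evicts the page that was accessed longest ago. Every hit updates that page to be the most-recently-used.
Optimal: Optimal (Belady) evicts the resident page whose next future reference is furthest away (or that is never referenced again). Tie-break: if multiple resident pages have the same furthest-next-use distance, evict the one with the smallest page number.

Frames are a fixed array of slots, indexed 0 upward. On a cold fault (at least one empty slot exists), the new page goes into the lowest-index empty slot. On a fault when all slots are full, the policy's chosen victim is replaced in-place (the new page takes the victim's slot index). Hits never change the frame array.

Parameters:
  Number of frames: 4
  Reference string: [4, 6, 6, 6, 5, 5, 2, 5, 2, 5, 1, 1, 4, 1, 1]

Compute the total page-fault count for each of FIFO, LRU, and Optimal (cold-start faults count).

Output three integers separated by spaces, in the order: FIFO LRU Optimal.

--- FIFO ---
  step 0: ref 4 -> FAULT, frames=[4,-,-,-] (faults so far: 1)
  step 1: ref 6 -> FAULT, frames=[4,6,-,-] (faults so far: 2)
  step 2: ref 6 -> HIT, frames=[4,6,-,-] (faults so far: 2)
  step 3: ref 6 -> HIT, frames=[4,6,-,-] (faults so far: 2)
  step 4: ref 5 -> FAULT, frames=[4,6,5,-] (faults so far: 3)
  step 5: ref 5 -> HIT, frames=[4,6,5,-] (faults so far: 3)
  step 6: ref 2 -> FAULT, frames=[4,6,5,2] (faults so far: 4)
  step 7: ref 5 -> HIT, frames=[4,6,5,2] (faults so far: 4)
  step 8: ref 2 -> HIT, frames=[4,6,5,2] (faults so far: 4)
  step 9: ref 5 -> HIT, frames=[4,6,5,2] (faults so far: 4)
  step 10: ref 1 -> FAULT, evict 4, frames=[1,6,5,2] (faults so far: 5)
  step 11: ref 1 -> HIT, frames=[1,6,5,2] (faults so far: 5)
  step 12: ref 4 -> FAULT, evict 6, frames=[1,4,5,2] (faults so far: 6)
  step 13: ref 1 -> HIT, frames=[1,4,5,2] (faults so far: 6)
  step 14: ref 1 -> HIT, frames=[1,4,5,2] (faults so far: 6)
  FIFO total faults: 6
--- LRU ---
  step 0: ref 4 -> FAULT, frames=[4,-,-,-] (faults so far: 1)
  step 1: ref 6 -> FAULT, frames=[4,6,-,-] (faults so far: 2)
  step 2: ref 6 -> HIT, frames=[4,6,-,-] (faults so far: 2)
  step 3: ref 6 -> HIT, frames=[4,6,-,-] (faults so far: 2)
  step 4: ref 5 -> FAULT, frames=[4,6,5,-] (faults so far: 3)
  step 5: ref 5 -> HIT, frames=[4,6,5,-] (faults so far: 3)
  step 6: ref 2 -> FAULT, frames=[4,6,5,2] (faults so far: 4)
  step 7: ref 5 -> HIT, frames=[4,6,5,2] (faults so far: 4)
  step 8: ref 2 -> HIT, frames=[4,6,5,2] (faults so far: 4)
  step 9: ref 5 -> HIT, frames=[4,6,5,2] (faults so far: 4)
  step 10: ref 1 -> FAULT, evict 4, frames=[1,6,5,2] (faults so far: 5)
  step 11: ref 1 -> HIT, frames=[1,6,5,2] (faults so far: 5)
  step 12: ref 4 -> FAULT, evict 6, frames=[1,4,5,2] (faults so far: 6)
  step 13: ref 1 -> HIT, frames=[1,4,5,2] (faults so far: 6)
  step 14: ref 1 -> HIT, frames=[1,4,5,2] (faults so far: 6)
  LRU total faults: 6
--- Optimal ---
  step 0: ref 4 -> FAULT, frames=[4,-,-,-] (faults so far: 1)
  step 1: ref 6 -> FAULT, frames=[4,6,-,-] (faults so far: 2)
  step 2: ref 6 -> HIT, frames=[4,6,-,-] (faults so far: 2)
  step 3: ref 6 -> HIT, frames=[4,6,-,-] (faults so far: 2)
  step 4: ref 5 -> FAULT, frames=[4,6,5,-] (faults so far: 3)
  step 5: ref 5 -> HIT, frames=[4,6,5,-] (faults so far: 3)
  step 6: ref 2 -> FAULT, frames=[4,6,5,2] (faults so far: 4)
  step 7: ref 5 -> HIT, frames=[4,6,5,2] (faults so far: 4)
  step 8: ref 2 -> HIT, frames=[4,6,5,2] (faults so far: 4)
  step 9: ref 5 -> HIT, frames=[4,6,5,2] (faults so far: 4)
  step 10: ref 1 -> FAULT, evict 2, frames=[4,6,5,1] (faults so far: 5)
  step 11: ref 1 -> HIT, frames=[4,6,5,1] (faults so far: 5)
  step 12: ref 4 -> HIT, frames=[4,6,5,1] (faults so far: 5)
  step 13: ref 1 -> HIT, frames=[4,6,5,1] (faults so far: 5)
  step 14: ref 1 -> HIT, frames=[4,6,5,1] (faults so far: 5)
  Optimal total faults: 5

Answer: 6 6 5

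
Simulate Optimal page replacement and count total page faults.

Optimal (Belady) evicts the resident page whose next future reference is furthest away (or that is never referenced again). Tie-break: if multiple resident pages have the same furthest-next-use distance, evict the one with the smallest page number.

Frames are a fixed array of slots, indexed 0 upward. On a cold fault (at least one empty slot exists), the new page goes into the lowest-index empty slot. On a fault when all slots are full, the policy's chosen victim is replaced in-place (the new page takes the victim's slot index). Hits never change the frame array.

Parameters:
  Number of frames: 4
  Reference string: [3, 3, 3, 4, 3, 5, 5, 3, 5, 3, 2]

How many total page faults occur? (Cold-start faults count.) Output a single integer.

Answer: 4

Derivation:
Step 0: ref 3 → FAULT, frames=[3,-,-,-]
Step 1: ref 3 → HIT, frames=[3,-,-,-]
Step 2: ref 3 → HIT, frames=[3,-,-,-]
Step 3: ref 4 → FAULT, frames=[3,4,-,-]
Step 4: ref 3 → HIT, frames=[3,4,-,-]
Step 5: ref 5 → FAULT, frames=[3,4,5,-]
Step 6: ref 5 → HIT, frames=[3,4,5,-]
Step 7: ref 3 → HIT, frames=[3,4,5,-]
Step 8: ref 5 → HIT, frames=[3,4,5,-]
Step 9: ref 3 → HIT, frames=[3,4,5,-]
Step 10: ref 2 → FAULT, frames=[3,4,5,2]
Total faults: 4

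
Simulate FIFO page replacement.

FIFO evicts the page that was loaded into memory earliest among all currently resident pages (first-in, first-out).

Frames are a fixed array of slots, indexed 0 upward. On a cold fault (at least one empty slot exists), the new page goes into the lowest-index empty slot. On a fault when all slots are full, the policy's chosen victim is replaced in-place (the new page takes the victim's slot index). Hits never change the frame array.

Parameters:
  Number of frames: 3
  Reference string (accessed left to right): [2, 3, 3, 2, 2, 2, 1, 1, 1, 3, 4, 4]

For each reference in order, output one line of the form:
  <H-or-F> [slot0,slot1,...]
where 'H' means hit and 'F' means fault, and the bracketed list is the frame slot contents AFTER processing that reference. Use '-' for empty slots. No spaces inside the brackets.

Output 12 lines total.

F [2,-,-]
F [2,3,-]
H [2,3,-]
H [2,3,-]
H [2,3,-]
H [2,3,-]
F [2,3,1]
H [2,3,1]
H [2,3,1]
H [2,3,1]
F [4,3,1]
H [4,3,1]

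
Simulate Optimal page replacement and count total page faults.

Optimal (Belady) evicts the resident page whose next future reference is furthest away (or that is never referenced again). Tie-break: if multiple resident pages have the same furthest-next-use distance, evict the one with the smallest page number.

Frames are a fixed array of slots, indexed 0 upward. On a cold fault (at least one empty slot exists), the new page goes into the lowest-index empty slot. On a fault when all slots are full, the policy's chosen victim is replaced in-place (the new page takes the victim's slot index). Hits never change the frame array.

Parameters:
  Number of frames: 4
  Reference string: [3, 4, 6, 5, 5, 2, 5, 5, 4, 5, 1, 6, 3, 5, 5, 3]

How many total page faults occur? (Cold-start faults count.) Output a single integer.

Answer: 7

Derivation:
Step 0: ref 3 → FAULT, frames=[3,-,-,-]
Step 1: ref 4 → FAULT, frames=[3,4,-,-]
Step 2: ref 6 → FAULT, frames=[3,4,6,-]
Step 3: ref 5 → FAULT, frames=[3,4,6,5]
Step 4: ref 5 → HIT, frames=[3,4,6,5]
Step 5: ref 2 → FAULT (evict 3), frames=[2,4,6,5]
Step 6: ref 5 → HIT, frames=[2,4,6,5]
Step 7: ref 5 → HIT, frames=[2,4,6,5]
Step 8: ref 4 → HIT, frames=[2,4,6,5]
Step 9: ref 5 → HIT, frames=[2,4,6,5]
Step 10: ref 1 → FAULT (evict 2), frames=[1,4,6,5]
Step 11: ref 6 → HIT, frames=[1,4,6,5]
Step 12: ref 3 → FAULT (evict 1), frames=[3,4,6,5]
Step 13: ref 5 → HIT, frames=[3,4,6,5]
Step 14: ref 5 → HIT, frames=[3,4,6,5]
Step 15: ref 3 → HIT, frames=[3,4,6,5]
Total faults: 7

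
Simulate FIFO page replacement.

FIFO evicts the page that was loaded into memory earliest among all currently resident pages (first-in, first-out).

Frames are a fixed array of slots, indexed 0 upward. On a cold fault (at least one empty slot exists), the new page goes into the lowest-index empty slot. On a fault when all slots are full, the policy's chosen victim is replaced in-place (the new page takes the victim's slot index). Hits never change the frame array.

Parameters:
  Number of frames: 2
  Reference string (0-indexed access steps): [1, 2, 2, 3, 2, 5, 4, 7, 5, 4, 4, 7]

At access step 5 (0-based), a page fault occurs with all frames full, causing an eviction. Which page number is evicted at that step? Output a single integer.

Answer: 2

Derivation:
Step 0: ref 1 -> FAULT, frames=[1,-]
Step 1: ref 2 -> FAULT, frames=[1,2]
Step 2: ref 2 -> HIT, frames=[1,2]
Step 3: ref 3 -> FAULT, evict 1, frames=[3,2]
Step 4: ref 2 -> HIT, frames=[3,2]
Step 5: ref 5 -> FAULT, evict 2, frames=[3,5]
At step 5: evicted page 2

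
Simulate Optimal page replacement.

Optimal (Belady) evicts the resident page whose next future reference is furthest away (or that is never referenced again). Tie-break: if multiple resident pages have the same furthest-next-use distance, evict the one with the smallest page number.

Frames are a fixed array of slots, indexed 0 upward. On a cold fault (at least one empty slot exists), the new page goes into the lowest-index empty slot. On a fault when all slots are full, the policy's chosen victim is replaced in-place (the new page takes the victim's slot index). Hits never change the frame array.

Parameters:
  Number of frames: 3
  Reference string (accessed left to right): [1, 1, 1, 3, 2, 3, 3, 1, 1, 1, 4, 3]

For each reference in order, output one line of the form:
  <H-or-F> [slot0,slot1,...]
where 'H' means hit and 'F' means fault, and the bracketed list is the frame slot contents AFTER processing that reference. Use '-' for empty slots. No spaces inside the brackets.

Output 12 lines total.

F [1,-,-]
H [1,-,-]
H [1,-,-]
F [1,3,-]
F [1,3,2]
H [1,3,2]
H [1,3,2]
H [1,3,2]
H [1,3,2]
H [1,3,2]
F [4,3,2]
H [4,3,2]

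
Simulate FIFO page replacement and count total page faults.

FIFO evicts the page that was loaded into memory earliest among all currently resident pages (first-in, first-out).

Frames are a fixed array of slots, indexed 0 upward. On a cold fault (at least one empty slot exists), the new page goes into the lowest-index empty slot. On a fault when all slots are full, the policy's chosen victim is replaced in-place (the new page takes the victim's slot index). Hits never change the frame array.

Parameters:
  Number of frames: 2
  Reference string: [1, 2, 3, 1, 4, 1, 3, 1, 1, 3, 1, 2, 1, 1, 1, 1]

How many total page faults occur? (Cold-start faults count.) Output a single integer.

Step 0: ref 1 → FAULT, frames=[1,-]
Step 1: ref 2 → FAULT, frames=[1,2]
Step 2: ref 3 → FAULT (evict 1), frames=[3,2]
Step 3: ref 1 → FAULT (evict 2), frames=[3,1]
Step 4: ref 4 → FAULT (evict 3), frames=[4,1]
Step 5: ref 1 → HIT, frames=[4,1]
Step 6: ref 3 → FAULT (evict 1), frames=[4,3]
Step 7: ref 1 → FAULT (evict 4), frames=[1,3]
Step 8: ref 1 → HIT, frames=[1,3]
Step 9: ref 3 → HIT, frames=[1,3]
Step 10: ref 1 → HIT, frames=[1,3]
Step 11: ref 2 → FAULT (evict 3), frames=[1,2]
Step 12: ref 1 → HIT, frames=[1,2]
Step 13: ref 1 → HIT, frames=[1,2]
Step 14: ref 1 → HIT, frames=[1,2]
Step 15: ref 1 → HIT, frames=[1,2]
Total faults: 8

Answer: 8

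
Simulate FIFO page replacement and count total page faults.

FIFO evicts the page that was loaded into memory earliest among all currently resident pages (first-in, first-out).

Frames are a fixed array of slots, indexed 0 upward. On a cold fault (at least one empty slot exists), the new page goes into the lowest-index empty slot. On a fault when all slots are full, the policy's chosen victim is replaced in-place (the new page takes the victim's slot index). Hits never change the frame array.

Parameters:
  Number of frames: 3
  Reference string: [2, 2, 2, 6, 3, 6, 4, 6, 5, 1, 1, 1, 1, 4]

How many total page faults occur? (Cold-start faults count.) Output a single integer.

Step 0: ref 2 → FAULT, frames=[2,-,-]
Step 1: ref 2 → HIT, frames=[2,-,-]
Step 2: ref 2 → HIT, frames=[2,-,-]
Step 3: ref 6 → FAULT, frames=[2,6,-]
Step 4: ref 3 → FAULT, frames=[2,6,3]
Step 5: ref 6 → HIT, frames=[2,6,3]
Step 6: ref 4 → FAULT (evict 2), frames=[4,6,3]
Step 7: ref 6 → HIT, frames=[4,6,3]
Step 8: ref 5 → FAULT (evict 6), frames=[4,5,3]
Step 9: ref 1 → FAULT (evict 3), frames=[4,5,1]
Step 10: ref 1 → HIT, frames=[4,5,1]
Step 11: ref 1 → HIT, frames=[4,5,1]
Step 12: ref 1 → HIT, frames=[4,5,1]
Step 13: ref 4 → HIT, frames=[4,5,1]
Total faults: 6

Answer: 6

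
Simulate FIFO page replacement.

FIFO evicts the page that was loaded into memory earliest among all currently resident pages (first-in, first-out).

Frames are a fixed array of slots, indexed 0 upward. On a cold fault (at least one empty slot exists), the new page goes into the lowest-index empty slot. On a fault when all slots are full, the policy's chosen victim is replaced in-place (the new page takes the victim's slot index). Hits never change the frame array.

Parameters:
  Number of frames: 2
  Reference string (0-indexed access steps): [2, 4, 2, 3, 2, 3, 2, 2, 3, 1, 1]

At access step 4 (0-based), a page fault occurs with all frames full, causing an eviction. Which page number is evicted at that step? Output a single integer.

Answer: 4

Derivation:
Step 0: ref 2 -> FAULT, frames=[2,-]
Step 1: ref 4 -> FAULT, frames=[2,4]
Step 2: ref 2 -> HIT, frames=[2,4]
Step 3: ref 3 -> FAULT, evict 2, frames=[3,4]
Step 4: ref 2 -> FAULT, evict 4, frames=[3,2]
At step 4: evicted page 4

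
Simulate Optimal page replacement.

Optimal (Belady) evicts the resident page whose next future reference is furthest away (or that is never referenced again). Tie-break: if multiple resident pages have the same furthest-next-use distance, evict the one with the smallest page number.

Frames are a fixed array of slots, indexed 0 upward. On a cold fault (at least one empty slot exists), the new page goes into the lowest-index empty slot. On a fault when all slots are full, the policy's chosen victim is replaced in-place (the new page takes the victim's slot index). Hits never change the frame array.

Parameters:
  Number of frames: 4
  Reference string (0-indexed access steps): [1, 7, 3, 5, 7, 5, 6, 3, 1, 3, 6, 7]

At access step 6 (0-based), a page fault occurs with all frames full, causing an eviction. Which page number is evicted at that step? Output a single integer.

Step 0: ref 1 -> FAULT, frames=[1,-,-,-]
Step 1: ref 7 -> FAULT, frames=[1,7,-,-]
Step 2: ref 3 -> FAULT, frames=[1,7,3,-]
Step 3: ref 5 -> FAULT, frames=[1,7,3,5]
Step 4: ref 7 -> HIT, frames=[1,7,3,5]
Step 5: ref 5 -> HIT, frames=[1,7,3,5]
Step 6: ref 6 -> FAULT, evict 5, frames=[1,7,3,6]
At step 6: evicted page 5

Answer: 5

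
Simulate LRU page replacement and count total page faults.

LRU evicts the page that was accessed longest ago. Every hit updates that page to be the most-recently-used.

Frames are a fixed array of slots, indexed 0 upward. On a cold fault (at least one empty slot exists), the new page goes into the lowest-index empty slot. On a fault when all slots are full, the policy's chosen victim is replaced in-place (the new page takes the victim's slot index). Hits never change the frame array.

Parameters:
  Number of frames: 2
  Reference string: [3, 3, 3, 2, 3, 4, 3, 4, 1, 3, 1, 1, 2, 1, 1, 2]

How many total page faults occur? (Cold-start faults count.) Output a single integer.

Step 0: ref 3 → FAULT, frames=[3,-]
Step 1: ref 3 → HIT, frames=[3,-]
Step 2: ref 3 → HIT, frames=[3,-]
Step 3: ref 2 → FAULT, frames=[3,2]
Step 4: ref 3 → HIT, frames=[3,2]
Step 5: ref 4 → FAULT (evict 2), frames=[3,4]
Step 6: ref 3 → HIT, frames=[3,4]
Step 7: ref 4 → HIT, frames=[3,4]
Step 8: ref 1 → FAULT (evict 3), frames=[1,4]
Step 9: ref 3 → FAULT (evict 4), frames=[1,3]
Step 10: ref 1 → HIT, frames=[1,3]
Step 11: ref 1 → HIT, frames=[1,3]
Step 12: ref 2 → FAULT (evict 3), frames=[1,2]
Step 13: ref 1 → HIT, frames=[1,2]
Step 14: ref 1 → HIT, frames=[1,2]
Step 15: ref 2 → HIT, frames=[1,2]
Total faults: 6

Answer: 6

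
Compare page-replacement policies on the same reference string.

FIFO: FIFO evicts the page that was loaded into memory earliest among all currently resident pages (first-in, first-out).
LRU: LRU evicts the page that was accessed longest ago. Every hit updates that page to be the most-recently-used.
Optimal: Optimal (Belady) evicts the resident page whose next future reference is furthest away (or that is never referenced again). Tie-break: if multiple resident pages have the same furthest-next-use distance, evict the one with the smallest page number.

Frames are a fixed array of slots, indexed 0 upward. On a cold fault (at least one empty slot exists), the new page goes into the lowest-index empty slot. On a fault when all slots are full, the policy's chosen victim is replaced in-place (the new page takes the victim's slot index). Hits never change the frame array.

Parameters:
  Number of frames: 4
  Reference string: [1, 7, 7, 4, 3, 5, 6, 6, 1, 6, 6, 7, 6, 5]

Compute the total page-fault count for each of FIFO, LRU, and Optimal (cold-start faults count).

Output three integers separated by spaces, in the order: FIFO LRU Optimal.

Answer: 8 8 6

Derivation:
--- FIFO ---
  step 0: ref 1 -> FAULT, frames=[1,-,-,-] (faults so far: 1)
  step 1: ref 7 -> FAULT, frames=[1,7,-,-] (faults so far: 2)
  step 2: ref 7 -> HIT, frames=[1,7,-,-] (faults so far: 2)
  step 3: ref 4 -> FAULT, frames=[1,7,4,-] (faults so far: 3)
  step 4: ref 3 -> FAULT, frames=[1,7,4,3] (faults so far: 4)
  step 5: ref 5 -> FAULT, evict 1, frames=[5,7,4,3] (faults so far: 5)
  step 6: ref 6 -> FAULT, evict 7, frames=[5,6,4,3] (faults so far: 6)
  step 7: ref 6 -> HIT, frames=[5,6,4,3] (faults so far: 6)
  step 8: ref 1 -> FAULT, evict 4, frames=[5,6,1,3] (faults so far: 7)
  step 9: ref 6 -> HIT, frames=[5,6,1,3] (faults so far: 7)
  step 10: ref 6 -> HIT, frames=[5,6,1,3] (faults so far: 7)
  step 11: ref 7 -> FAULT, evict 3, frames=[5,6,1,7] (faults so far: 8)
  step 12: ref 6 -> HIT, frames=[5,6,1,7] (faults so far: 8)
  step 13: ref 5 -> HIT, frames=[5,6,1,7] (faults so far: 8)
  FIFO total faults: 8
--- LRU ---
  step 0: ref 1 -> FAULT, frames=[1,-,-,-] (faults so far: 1)
  step 1: ref 7 -> FAULT, frames=[1,7,-,-] (faults so far: 2)
  step 2: ref 7 -> HIT, frames=[1,7,-,-] (faults so far: 2)
  step 3: ref 4 -> FAULT, frames=[1,7,4,-] (faults so far: 3)
  step 4: ref 3 -> FAULT, frames=[1,7,4,3] (faults so far: 4)
  step 5: ref 5 -> FAULT, evict 1, frames=[5,7,4,3] (faults so far: 5)
  step 6: ref 6 -> FAULT, evict 7, frames=[5,6,4,3] (faults so far: 6)
  step 7: ref 6 -> HIT, frames=[5,6,4,3] (faults so far: 6)
  step 8: ref 1 -> FAULT, evict 4, frames=[5,6,1,3] (faults so far: 7)
  step 9: ref 6 -> HIT, frames=[5,6,1,3] (faults so far: 7)
  step 10: ref 6 -> HIT, frames=[5,6,1,3] (faults so far: 7)
  step 11: ref 7 -> FAULT, evict 3, frames=[5,6,1,7] (faults so far: 8)
  step 12: ref 6 -> HIT, frames=[5,6,1,7] (faults so far: 8)
  step 13: ref 5 -> HIT, frames=[5,6,1,7] (faults so far: 8)
  LRU total faults: 8
--- Optimal ---
  step 0: ref 1 -> FAULT, frames=[1,-,-,-] (faults so far: 1)
  step 1: ref 7 -> FAULT, frames=[1,7,-,-] (faults so far: 2)
  step 2: ref 7 -> HIT, frames=[1,7,-,-] (faults so far: 2)
  step 3: ref 4 -> FAULT, frames=[1,7,4,-] (faults so far: 3)
  step 4: ref 3 -> FAULT, frames=[1,7,4,3] (faults so far: 4)
  step 5: ref 5 -> FAULT, evict 3, frames=[1,7,4,5] (faults so far: 5)
  step 6: ref 6 -> FAULT, evict 4, frames=[1,7,6,5] (faults so far: 6)
  step 7: ref 6 -> HIT, frames=[1,7,6,5] (faults so far: 6)
  step 8: ref 1 -> HIT, frames=[1,7,6,5] (faults so far: 6)
  step 9: ref 6 -> HIT, frames=[1,7,6,5] (faults so far: 6)
  step 10: ref 6 -> HIT, frames=[1,7,6,5] (faults so far: 6)
  step 11: ref 7 -> HIT, frames=[1,7,6,5] (faults so far: 6)
  step 12: ref 6 -> HIT, frames=[1,7,6,5] (faults so far: 6)
  step 13: ref 5 -> HIT, frames=[1,7,6,5] (faults so far: 6)
  Optimal total faults: 6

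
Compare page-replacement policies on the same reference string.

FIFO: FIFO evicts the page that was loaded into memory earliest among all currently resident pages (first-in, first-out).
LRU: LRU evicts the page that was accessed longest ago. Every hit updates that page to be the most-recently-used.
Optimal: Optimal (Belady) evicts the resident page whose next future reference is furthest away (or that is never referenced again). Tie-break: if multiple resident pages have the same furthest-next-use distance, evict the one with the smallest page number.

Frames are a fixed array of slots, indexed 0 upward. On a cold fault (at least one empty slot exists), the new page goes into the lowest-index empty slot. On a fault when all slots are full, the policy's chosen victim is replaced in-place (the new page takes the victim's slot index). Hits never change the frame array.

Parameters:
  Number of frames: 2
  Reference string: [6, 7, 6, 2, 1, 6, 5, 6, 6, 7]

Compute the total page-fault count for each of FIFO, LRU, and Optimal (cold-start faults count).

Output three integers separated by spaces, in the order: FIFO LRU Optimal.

Answer: 7 7 6

Derivation:
--- FIFO ---
  step 0: ref 6 -> FAULT, frames=[6,-] (faults so far: 1)
  step 1: ref 7 -> FAULT, frames=[6,7] (faults so far: 2)
  step 2: ref 6 -> HIT, frames=[6,7] (faults so far: 2)
  step 3: ref 2 -> FAULT, evict 6, frames=[2,7] (faults so far: 3)
  step 4: ref 1 -> FAULT, evict 7, frames=[2,1] (faults so far: 4)
  step 5: ref 6 -> FAULT, evict 2, frames=[6,1] (faults so far: 5)
  step 6: ref 5 -> FAULT, evict 1, frames=[6,5] (faults so far: 6)
  step 7: ref 6 -> HIT, frames=[6,5] (faults so far: 6)
  step 8: ref 6 -> HIT, frames=[6,5] (faults so far: 6)
  step 9: ref 7 -> FAULT, evict 6, frames=[7,5] (faults so far: 7)
  FIFO total faults: 7
--- LRU ---
  step 0: ref 6 -> FAULT, frames=[6,-] (faults so far: 1)
  step 1: ref 7 -> FAULT, frames=[6,7] (faults so far: 2)
  step 2: ref 6 -> HIT, frames=[6,7] (faults so far: 2)
  step 3: ref 2 -> FAULT, evict 7, frames=[6,2] (faults so far: 3)
  step 4: ref 1 -> FAULT, evict 6, frames=[1,2] (faults so far: 4)
  step 5: ref 6 -> FAULT, evict 2, frames=[1,6] (faults so far: 5)
  step 6: ref 5 -> FAULT, evict 1, frames=[5,6] (faults so far: 6)
  step 7: ref 6 -> HIT, frames=[5,6] (faults so far: 6)
  step 8: ref 6 -> HIT, frames=[5,6] (faults so far: 6)
  step 9: ref 7 -> FAULT, evict 5, frames=[7,6] (faults so far: 7)
  LRU total faults: 7
--- Optimal ---
  step 0: ref 6 -> FAULT, frames=[6,-] (faults so far: 1)
  step 1: ref 7 -> FAULT, frames=[6,7] (faults so far: 2)
  step 2: ref 6 -> HIT, frames=[6,7] (faults so far: 2)
  step 3: ref 2 -> FAULT, evict 7, frames=[6,2] (faults so far: 3)
  step 4: ref 1 -> FAULT, evict 2, frames=[6,1] (faults so far: 4)
  step 5: ref 6 -> HIT, frames=[6,1] (faults so far: 4)
  step 6: ref 5 -> FAULT, evict 1, frames=[6,5] (faults so far: 5)
  step 7: ref 6 -> HIT, frames=[6,5] (faults so far: 5)
  step 8: ref 6 -> HIT, frames=[6,5] (faults so far: 5)
  step 9: ref 7 -> FAULT, evict 5, frames=[6,7] (faults so far: 6)
  Optimal total faults: 6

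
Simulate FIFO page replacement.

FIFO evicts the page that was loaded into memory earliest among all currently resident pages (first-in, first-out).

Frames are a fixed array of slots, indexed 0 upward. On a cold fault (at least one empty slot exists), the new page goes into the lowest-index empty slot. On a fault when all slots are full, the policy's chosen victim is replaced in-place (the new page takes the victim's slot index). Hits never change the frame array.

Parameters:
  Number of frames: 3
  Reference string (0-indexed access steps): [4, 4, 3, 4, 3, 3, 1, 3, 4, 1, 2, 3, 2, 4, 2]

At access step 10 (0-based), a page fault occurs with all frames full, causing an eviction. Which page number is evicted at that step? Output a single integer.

Step 0: ref 4 -> FAULT, frames=[4,-,-]
Step 1: ref 4 -> HIT, frames=[4,-,-]
Step 2: ref 3 -> FAULT, frames=[4,3,-]
Step 3: ref 4 -> HIT, frames=[4,3,-]
Step 4: ref 3 -> HIT, frames=[4,3,-]
Step 5: ref 3 -> HIT, frames=[4,3,-]
Step 6: ref 1 -> FAULT, frames=[4,3,1]
Step 7: ref 3 -> HIT, frames=[4,3,1]
Step 8: ref 4 -> HIT, frames=[4,3,1]
Step 9: ref 1 -> HIT, frames=[4,3,1]
Step 10: ref 2 -> FAULT, evict 4, frames=[2,3,1]
At step 10: evicted page 4

Answer: 4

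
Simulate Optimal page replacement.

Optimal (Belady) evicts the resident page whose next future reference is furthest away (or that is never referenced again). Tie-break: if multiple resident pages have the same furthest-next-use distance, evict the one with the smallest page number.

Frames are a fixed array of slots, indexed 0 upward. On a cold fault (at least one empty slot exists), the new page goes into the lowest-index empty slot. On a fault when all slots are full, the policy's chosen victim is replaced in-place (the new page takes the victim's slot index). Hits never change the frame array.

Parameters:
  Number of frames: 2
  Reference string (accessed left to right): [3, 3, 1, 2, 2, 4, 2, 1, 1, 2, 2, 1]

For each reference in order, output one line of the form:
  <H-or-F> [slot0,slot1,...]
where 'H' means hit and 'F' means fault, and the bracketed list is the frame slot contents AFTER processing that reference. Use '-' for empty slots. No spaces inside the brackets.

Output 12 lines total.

F [3,-]
H [3,-]
F [3,1]
F [2,1]
H [2,1]
F [2,4]
H [2,4]
F [2,1]
H [2,1]
H [2,1]
H [2,1]
H [2,1]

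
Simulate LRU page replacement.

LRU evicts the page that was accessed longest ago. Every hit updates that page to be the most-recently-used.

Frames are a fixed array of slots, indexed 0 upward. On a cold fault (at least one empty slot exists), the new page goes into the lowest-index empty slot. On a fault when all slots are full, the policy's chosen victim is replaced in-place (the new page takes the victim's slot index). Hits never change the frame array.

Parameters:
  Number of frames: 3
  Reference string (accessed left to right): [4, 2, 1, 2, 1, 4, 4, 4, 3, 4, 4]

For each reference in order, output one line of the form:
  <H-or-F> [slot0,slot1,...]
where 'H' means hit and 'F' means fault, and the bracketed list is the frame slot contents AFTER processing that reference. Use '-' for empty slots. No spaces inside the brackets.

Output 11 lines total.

F [4,-,-]
F [4,2,-]
F [4,2,1]
H [4,2,1]
H [4,2,1]
H [4,2,1]
H [4,2,1]
H [4,2,1]
F [4,3,1]
H [4,3,1]
H [4,3,1]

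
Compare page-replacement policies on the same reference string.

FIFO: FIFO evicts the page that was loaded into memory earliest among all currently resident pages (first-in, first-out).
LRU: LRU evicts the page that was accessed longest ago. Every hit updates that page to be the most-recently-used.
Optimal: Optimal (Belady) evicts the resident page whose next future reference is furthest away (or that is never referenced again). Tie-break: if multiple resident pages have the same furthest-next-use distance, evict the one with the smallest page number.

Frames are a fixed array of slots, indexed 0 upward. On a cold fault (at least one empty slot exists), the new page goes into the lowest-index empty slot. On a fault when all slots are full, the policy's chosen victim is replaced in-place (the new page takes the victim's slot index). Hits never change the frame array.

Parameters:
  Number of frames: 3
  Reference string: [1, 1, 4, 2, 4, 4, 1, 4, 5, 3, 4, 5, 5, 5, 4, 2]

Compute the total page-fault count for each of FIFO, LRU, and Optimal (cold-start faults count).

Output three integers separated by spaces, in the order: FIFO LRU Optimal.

Answer: 7 6 6

Derivation:
--- FIFO ---
  step 0: ref 1 -> FAULT, frames=[1,-,-] (faults so far: 1)
  step 1: ref 1 -> HIT, frames=[1,-,-] (faults so far: 1)
  step 2: ref 4 -> FAULT, frames=[1,4,-] (faults so far: 2)
  step 3: ref 2 -> FAULT, frames=[1,4,2] (faults so far: 3)
  step 4: ref 4 -> HIT, frames=[1,4,2] (faults so far: 3)
  step 5: ref 4 -> HIT, frames=[1,4,2] (faults so far: 3)
  step 6: ref 1 -> HIT, frames=[1,4,2] (faults so far: 3)
  step 7: ref 4 -> HIT, frames=[1,4,2] (faults so far: 3)
  step 8: ref 5 -> FAULT, evict 1, frames=[5,4,2] (faults so far: 4)
  step 9: ref 3 -> FAULT, evict 4, frames=[5,3,2] (faults so far: 5)
  step 10: ref 4 -> FAULT, evict 2, frames=[5,3,4] (faults so far: 6)
  step 11: ref 5 -> HIT, frames=[5,3,4] (faults so far: 6)
  step 12: ref 5 -> HIT, frames=[5,3,4] (faults so far: 6)
  step 13: ref 5 -> HIT, frames=[5,3,4] (faults so far: 6)
  step 14: ref 4 -> HIT, frames=[5,3,4] (faults so far: 6)
  step 15: ref 2 -> FAULT, evict 5, frames=[2,3,4] (faults so far: 7)
  FIFO total faults: 7
--- LRU ---
  step 0: ref 1 -> FAULT, frames=[1,-,-] (faults so far: 1)
  step 1: ref 1 -> HIT, frames=[1,-,-] (faults so far: 1)
  step 2: ref 4 -> FAULT, frames=[1,4,-] (faults so far: 2)
  step 3: ref 2 -> FAULT, frames=[1,4,2] (faults so far: 3)
  step 4: ref 4 -> HIT, frames=[1,4,2] (faults so far: 3)
  step 5: ref 4 -> HIT, frames=[1,4,2] (faults so far: 3)
  step 6: ref 1 -> HIT, frames=[1,4,2] (faults so far: 3)
  step 7: ref 4 -> HIT, frames=[1,4,2] (faults so far: 3)
  step 8: ref 5 -> FAULT, evict 2, frames=[1,4,5] (faults so far: 4)
  step 9: ref 3 -> FAULT, evict 1, frames=[3,4,5] (faults so far: 5)
  step 10: ref 4 -> HIT, frames=[3,4,5] (faults so far: 5)
  step 11: ref 5 -> HIT, frames=[3,4,5] (faults so far: 5)
  step 12: ref 5 -> HIT, frames=[3,4,5] (faults so far: 5)
  step 13: ref 5 -> HIT, frames=[3,4,5] (faults so far: 5)
  step 14: ref 4 -> HIT, frames=[3,4,5] (faults so far: 5)
  step 15: ref 2 -> FAULT, evict 3, frames=[2,4,5] (faults so far: 6)
  LRU total faults: 6
--- Optimal ---
  step 0: ref 1 -> FAULT, frames=[1,-,-] (faults so far: 1)
  step 1: ref 1 -> HIT, frames=[1,-,-] (faults so far: 1)
  step 2: ref 4 -> FAULT, frames=[1,4,-] (faults so far: 2)
  step 3: ref 2 -> FAULT, frames=[1,4,2] (faults so far: 3)
  step 4: ref 4 -> HIT, frames=[1,4,2] (faults so far: 3)
  step 5: ref 4 -> HIT, frames=[1,4,2] (faults so far: 3)
  step 6: ref 1 -> HIT, frames=[1,4,2] (faults so far: 3)
  step 7: ref 4 -> HIT, frames=[1,4,2] (faults so far: 3)
  step 8: ref 5 -> FAULT, evict 1, frames=[5,4,2] (faults so far: 4)
  step 9: ref 3 -> FAULT, evict 2, frames=[5,4,3] (faults so far: 5)
  step 10: ref 4 -> HIT, frames=[5,4,3] (faults so far: 5)
  step 11: ref 5 -> HIT, frames=[5,4,3] (faults so far: 5)
  step 12: ref 5 -> HIT, frames=[5,4,3] (faults so far: 5)
  step 13: ref 5 -> HIT, frames=[5,4,3] (faults so far: 5)
  step 14: ref 4 -> HIT, frames=[5,4,3] (faults so far: 5)
  step 15: ref 2 -> FAULT, evict 3, frames=[5,4,2] (faults so far: 6)
  Optimal total faults: 6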